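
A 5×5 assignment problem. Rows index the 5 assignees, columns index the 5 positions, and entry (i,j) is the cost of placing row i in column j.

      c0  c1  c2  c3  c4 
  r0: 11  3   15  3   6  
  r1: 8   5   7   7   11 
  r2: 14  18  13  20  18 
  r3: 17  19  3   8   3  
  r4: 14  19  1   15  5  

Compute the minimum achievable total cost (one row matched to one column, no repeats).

optimal assignment: row0→col3 (cost 3), row1→col1 (cost 5), row2→col0 (cost 14), row3→col4 (cost 3), row4→col2 (cost 1)
total = 3 + 5 + 14 + 3 + 1 = 26

Minimum assignment cost: 26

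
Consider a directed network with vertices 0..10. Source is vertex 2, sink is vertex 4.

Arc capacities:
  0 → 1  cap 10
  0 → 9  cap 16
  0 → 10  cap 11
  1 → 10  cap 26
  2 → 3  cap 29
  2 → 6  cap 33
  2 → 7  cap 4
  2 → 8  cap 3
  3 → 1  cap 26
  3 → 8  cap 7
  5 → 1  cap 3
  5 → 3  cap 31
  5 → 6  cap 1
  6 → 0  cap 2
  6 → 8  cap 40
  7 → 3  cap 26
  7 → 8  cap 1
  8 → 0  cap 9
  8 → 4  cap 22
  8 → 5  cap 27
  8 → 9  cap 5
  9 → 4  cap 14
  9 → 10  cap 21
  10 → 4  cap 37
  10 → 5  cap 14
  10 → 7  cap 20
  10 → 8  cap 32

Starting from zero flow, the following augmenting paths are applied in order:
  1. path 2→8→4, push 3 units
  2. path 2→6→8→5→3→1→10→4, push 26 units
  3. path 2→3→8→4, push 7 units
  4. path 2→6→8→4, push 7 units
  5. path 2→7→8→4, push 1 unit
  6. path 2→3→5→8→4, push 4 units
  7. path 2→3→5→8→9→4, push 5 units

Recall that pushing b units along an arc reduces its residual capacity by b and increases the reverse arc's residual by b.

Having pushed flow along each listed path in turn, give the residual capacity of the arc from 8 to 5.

Residual capacity of (8,5): 10

after path 1 (2→8→4, push 3): res(8,5)=27
after path 2 (2→6→8→5→3→1→10→4, push 26): res(8,5)=1
after path 3 (2→3→8→4, push 7): res(8,5)=1
after path 4 (2→6→8→4, push 7): res(8,5)=1
after path 5 (2→7→8→4, push 1): res(8,5)=1
after path 6 (2→3→5→8→4, push 4): res(8,5)=5
after path 7 (2→3→5→8→9→4, push 5): res(8,5)=10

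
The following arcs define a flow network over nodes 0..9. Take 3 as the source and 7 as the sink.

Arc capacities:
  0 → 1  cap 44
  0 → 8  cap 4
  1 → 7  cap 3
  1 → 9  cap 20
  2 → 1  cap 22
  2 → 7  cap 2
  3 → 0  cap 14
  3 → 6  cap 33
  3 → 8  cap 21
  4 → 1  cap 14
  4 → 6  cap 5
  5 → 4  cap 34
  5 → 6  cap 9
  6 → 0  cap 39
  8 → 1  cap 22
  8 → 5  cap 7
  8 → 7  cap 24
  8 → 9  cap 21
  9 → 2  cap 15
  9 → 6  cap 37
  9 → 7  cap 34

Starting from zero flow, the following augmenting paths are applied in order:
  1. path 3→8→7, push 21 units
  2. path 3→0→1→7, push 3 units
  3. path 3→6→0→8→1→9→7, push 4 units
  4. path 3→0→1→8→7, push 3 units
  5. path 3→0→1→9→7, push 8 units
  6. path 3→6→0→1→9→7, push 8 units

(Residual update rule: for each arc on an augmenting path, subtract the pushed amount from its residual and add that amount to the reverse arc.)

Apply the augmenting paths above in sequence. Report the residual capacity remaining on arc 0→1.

after path 1 (3→8→7, push 21): res(0,1)=44
after path 2 (3→0→1→7, push 3): res(0,1)=41
after path 3 (3→6→0→8→1→9→7, push 4): res(0,1)=41
after path 4 (3→0→1→8→7, push 3): res(0,1)=38
after path 5 (3→0→1→9→7, push 8): res(0,1)=30
after path 6 (3→6→0→1→9→7, push 8): res(0,1)=22

Residual capacity of (0,1): 22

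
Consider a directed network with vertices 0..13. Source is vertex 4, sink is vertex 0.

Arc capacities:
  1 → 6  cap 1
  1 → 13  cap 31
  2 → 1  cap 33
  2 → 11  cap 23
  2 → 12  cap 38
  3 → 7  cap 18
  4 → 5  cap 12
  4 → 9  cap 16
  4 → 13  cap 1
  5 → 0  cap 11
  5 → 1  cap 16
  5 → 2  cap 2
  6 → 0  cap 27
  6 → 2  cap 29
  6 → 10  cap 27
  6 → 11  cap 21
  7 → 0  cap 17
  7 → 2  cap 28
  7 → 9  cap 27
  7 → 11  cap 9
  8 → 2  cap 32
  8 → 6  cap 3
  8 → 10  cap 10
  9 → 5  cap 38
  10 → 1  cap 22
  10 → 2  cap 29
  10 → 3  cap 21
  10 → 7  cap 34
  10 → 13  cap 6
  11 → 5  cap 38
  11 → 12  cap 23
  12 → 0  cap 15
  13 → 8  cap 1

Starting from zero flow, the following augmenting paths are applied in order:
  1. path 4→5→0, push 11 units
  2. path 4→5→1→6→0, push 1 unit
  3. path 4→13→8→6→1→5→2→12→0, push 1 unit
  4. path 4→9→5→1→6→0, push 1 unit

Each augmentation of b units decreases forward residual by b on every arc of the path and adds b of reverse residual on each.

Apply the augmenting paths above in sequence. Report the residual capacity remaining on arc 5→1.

after path 1 (4→5→0, push 11): res(5,1)=16
after path 2 (4→5→1→6→0, push 1): res(5,1)=15
after path 3 (4→13→8→6→1→5→2→12→0, push 1): res(5,1)=16
after path 4 (4→9→5→1→6→0, push 1): res(5,1)=15

Residual capacity of (5,1): 15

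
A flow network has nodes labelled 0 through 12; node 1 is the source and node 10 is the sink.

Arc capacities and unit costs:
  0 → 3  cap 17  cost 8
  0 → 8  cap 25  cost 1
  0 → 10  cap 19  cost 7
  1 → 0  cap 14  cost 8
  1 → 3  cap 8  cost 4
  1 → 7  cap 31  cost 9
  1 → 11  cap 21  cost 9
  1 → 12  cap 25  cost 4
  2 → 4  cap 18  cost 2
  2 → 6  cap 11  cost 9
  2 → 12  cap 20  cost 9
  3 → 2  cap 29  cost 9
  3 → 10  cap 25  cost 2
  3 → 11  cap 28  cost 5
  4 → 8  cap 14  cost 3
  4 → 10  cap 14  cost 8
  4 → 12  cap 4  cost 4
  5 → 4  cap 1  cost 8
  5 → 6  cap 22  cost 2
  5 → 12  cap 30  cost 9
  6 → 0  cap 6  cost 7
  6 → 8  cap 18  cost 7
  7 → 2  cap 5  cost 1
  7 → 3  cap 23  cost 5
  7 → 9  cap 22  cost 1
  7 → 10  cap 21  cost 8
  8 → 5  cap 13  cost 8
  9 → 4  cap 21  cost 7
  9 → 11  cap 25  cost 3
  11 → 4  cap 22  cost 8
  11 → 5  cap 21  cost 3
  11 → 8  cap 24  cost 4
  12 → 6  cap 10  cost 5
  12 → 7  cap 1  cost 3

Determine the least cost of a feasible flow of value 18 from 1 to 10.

Minimum cost for 18 units: 197

shortest-cost path #1: 1→3→10 push 8 @ unit cost 6 (adds 48)
shortest-cost path #2: 1→12→7→3→10 push 1 @ unit cost 14 (adds 14)
shortest-cost path #3: 1→0→10 push 9 @ unit cost 15 (adds 135)
total cost = 197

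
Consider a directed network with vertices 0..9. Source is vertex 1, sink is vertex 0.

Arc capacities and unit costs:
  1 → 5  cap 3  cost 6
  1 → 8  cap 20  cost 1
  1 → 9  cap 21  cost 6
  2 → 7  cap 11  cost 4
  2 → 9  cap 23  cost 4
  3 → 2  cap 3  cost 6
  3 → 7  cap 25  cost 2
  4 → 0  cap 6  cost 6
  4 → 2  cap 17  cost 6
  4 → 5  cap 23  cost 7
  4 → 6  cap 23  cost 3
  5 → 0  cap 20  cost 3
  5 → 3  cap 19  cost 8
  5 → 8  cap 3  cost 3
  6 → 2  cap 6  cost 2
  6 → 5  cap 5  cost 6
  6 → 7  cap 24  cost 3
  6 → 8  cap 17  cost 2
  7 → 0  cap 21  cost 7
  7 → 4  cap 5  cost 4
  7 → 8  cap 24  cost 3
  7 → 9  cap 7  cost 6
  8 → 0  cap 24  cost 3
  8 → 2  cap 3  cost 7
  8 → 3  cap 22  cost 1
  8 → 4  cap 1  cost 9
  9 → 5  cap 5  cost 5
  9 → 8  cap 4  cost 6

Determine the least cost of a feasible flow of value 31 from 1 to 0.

shortest-cost path #1: 1→8→0 push 20 @ unit cost 4 (adds 80)
shortest-cost path #2: 1→5→0 push 3 @ unit cost 9 (adds 27)
shortest-cost path #3: 1→9→5→0 push 5 @ unit cost 14 (adds 70)
shortest-cost path #4: 1→9→8→0 push 3 @ unit cost 15 (adds 45)
total cost = 222

Minimum cost for 31 units: 222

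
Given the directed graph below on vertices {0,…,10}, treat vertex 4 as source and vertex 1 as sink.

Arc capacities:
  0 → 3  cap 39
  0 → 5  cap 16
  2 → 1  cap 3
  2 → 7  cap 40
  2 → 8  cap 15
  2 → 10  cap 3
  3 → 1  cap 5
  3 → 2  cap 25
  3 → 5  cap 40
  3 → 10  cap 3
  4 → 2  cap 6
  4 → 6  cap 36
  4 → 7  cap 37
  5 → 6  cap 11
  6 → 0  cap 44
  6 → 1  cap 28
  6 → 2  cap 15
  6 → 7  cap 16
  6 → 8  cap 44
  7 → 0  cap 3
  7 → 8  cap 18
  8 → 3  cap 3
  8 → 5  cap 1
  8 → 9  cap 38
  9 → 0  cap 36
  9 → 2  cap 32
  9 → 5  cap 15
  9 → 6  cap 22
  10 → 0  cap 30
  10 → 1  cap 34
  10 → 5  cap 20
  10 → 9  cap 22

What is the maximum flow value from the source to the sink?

Maximum flow value: 42

augment #1: 4→2→1 bottleneck 3, total now 3
augment #2: 4→6→1 bottleneck 28, total now 31
augment #3: 4→2→10→1 bottleneck 3, total now 34
augment #4: 4→6→0→3→1 bottleneck 5, total now 39
augment #5: 4→6→0→3→10→1 bottleneck 3, total now 42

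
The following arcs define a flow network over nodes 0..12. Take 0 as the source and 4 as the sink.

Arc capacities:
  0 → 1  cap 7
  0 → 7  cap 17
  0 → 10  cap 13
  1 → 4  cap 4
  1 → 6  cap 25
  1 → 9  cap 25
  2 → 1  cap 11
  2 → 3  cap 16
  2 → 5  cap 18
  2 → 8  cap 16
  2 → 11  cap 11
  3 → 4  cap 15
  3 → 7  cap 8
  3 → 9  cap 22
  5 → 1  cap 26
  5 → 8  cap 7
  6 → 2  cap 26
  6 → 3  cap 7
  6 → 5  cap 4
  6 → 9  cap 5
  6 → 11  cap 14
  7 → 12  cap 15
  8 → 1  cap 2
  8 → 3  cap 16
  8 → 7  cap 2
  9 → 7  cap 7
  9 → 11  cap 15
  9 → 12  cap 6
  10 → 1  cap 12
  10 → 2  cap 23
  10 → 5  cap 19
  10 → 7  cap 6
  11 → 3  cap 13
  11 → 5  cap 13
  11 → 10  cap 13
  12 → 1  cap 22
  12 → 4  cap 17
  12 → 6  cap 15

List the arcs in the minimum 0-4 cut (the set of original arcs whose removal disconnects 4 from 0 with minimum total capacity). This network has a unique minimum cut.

augment #1: 0→1→4 push 4
augment #2: 0→7→12→4 push 15
augment #3: 0→1→6→3→4 push 3
augment #4: 0→10→2→3→4 push 12
augment #5: 0→10→1→9→12→4 push 1
max flow = 35; residual-reachable set from 0 gives S-side
cut edges (S→T): {(0,1), (0,10), (7,12)} total cap 35

Min-cut arcs: {(0,1), (0,10), (7,12)} (total capacity 35)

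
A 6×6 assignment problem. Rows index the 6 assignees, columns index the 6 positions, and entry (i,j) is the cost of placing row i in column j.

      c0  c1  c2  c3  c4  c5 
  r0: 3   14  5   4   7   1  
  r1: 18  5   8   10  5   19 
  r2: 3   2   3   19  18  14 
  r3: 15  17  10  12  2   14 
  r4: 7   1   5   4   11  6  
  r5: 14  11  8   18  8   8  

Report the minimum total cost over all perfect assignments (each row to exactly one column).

optimal assignment: row0→col5 (cost 1), row1→col1 (cost 5), row2→col0 (cost 3), row3→col4 (cost 2), row4→col3 (cost 4), row5→col2 (cost 8)
total = 1 + 5 + 3 + 2 + 4 + 8 = 23

Minimum assignment cost: 23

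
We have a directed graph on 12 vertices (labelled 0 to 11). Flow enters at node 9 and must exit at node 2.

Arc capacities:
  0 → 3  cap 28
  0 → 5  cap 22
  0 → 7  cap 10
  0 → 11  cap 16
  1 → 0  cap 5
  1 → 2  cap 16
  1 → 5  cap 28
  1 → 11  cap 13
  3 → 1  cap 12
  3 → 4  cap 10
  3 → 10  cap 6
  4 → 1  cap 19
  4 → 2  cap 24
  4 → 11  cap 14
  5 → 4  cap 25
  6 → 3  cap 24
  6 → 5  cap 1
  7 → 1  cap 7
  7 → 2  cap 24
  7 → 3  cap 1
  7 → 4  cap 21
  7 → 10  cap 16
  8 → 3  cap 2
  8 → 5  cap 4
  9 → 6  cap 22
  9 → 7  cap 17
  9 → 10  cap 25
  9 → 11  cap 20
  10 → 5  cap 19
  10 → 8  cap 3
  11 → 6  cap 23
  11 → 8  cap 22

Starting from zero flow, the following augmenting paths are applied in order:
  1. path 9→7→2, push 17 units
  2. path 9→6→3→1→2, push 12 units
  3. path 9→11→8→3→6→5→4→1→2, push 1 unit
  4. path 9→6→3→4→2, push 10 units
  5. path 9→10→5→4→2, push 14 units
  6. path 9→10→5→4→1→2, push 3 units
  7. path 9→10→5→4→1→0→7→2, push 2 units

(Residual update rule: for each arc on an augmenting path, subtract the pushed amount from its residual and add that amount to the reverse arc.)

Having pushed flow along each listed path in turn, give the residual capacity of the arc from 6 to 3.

Residual capacity of (6,3): 3

after path 1 (9→7→2, push 17): res(6,3)=24
after path 2 (9→6→3→1→2, push 12): res(6,3)=12
after path 3 (9→11→8→3→6→5→4→1→2, push 1): res(6,3)=13
after path 4 (9→6→3→4→2, push 10): res(6,3)=3
after path 5 (9→10→5→4→2, push 14): res(6,3)=3
after path 6 (9→10→5→4→1→2, push 3): res(6,3)=3
after path 7 (9→10→5→4→1→0→7→2, push 2): res(6,3)=3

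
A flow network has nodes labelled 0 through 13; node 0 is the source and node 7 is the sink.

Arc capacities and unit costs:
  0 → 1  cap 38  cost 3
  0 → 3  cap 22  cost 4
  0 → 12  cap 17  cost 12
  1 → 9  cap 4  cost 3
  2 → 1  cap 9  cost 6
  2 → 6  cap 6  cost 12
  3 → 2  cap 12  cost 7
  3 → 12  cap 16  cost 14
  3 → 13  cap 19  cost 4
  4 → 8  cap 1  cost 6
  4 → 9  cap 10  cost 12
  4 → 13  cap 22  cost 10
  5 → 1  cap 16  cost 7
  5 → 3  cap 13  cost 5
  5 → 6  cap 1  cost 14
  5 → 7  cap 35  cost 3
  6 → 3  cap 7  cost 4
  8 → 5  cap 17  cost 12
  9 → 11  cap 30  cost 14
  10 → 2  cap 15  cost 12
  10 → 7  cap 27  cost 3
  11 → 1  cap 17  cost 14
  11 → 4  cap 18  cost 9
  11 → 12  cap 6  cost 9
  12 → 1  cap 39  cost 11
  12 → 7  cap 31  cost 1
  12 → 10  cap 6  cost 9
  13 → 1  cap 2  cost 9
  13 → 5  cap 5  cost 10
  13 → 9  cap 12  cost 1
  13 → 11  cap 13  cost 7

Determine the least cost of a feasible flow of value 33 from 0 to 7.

shortest-cost path #1: 0→12→7 push 17 @ unit cost 13 (adds 221)
shortest-cost path #2: 0→3→12→7 push 14 @ unit cost 19 (adds 266)
shortest-cost path #3: 0→3→13→5→7 push 2 @ unit cost 21 (adds 42)
total cost = 529

Minimum cost for 33 units: 529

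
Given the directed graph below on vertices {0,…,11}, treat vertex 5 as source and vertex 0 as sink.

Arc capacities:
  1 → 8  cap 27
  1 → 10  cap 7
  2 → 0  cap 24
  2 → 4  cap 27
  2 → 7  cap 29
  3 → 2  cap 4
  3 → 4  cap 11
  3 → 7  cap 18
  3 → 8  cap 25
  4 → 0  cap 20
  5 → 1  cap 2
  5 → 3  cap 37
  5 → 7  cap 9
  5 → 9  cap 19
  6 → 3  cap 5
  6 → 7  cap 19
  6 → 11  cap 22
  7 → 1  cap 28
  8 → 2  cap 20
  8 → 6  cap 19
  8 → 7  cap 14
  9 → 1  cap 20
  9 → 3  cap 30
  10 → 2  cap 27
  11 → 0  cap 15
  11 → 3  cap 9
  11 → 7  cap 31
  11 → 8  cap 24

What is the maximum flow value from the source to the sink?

augment #1: 5→3→2→0 bottleneck 4, total now 4
augment #2: 5→3→4→0 bottleneck 11, total now 15
augment #3: 5→1→8→2→0 bottleneck 2, total now 17
augment #4: 5→3→8→2→0 bottleneck 18, total now 35
augment #5: 5→3→8→6→11→0 bottleneck 4, total now 39
augment #6: 5→7→1→8→6→11→0 bottleneck 9, total now 48
augment #7: 5→9→1→8→6→11→0 bottleneck 2, total now 50
augment #8: 5→9→1→10→2→4→0 bottleneck 7, total now 57

Maximum flow value: 57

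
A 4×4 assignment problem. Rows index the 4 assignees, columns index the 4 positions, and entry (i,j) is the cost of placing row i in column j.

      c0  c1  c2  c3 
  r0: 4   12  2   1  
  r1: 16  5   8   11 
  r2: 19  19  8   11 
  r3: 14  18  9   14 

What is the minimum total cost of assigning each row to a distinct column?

Minimum assignment cost: 28

optimal assignment: row0→col3 (cost 1), row1→col1 (cost 5), row2→col2 (cost 8), row3→col0 (cost 14)
total = 1 + 5 + 8 + 14 = 28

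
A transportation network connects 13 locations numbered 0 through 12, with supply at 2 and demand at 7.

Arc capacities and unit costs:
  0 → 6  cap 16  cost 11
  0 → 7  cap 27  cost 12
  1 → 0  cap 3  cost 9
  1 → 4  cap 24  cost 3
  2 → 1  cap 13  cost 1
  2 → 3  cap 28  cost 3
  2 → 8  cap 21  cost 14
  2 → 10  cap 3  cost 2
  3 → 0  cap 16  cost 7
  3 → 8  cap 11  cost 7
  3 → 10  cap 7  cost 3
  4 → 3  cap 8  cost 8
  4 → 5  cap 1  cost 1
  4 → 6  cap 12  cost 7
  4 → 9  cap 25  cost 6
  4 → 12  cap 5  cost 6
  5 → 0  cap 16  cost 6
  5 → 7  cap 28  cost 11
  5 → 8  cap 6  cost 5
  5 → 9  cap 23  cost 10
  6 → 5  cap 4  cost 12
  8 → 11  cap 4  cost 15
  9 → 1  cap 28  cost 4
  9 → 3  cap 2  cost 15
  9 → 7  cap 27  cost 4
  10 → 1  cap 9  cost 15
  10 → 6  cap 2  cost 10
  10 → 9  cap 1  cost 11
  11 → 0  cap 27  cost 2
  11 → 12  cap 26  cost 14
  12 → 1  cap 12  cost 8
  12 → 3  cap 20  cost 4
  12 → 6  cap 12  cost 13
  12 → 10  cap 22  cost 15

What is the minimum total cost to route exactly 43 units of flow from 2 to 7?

Minimum cost for 43 units: 1005

shortest-cost path #1: 2→1→4→9→7 push 13 @ unit cost 14 (adds 182)
shortest-cost path #2: 2→10→9→7 push 1 @ unit cost 17 (adds 17)
shortest-cost path #3: 2→3→0→7 push 16 @ unit cost 22 (adds 352)
shortest-cost path #4: 2→10→1→4→9→7 push 2 @ unit cost 30 (adds 60)
shortest-cost path #5: 2→3→10→1→4→9→7 push 7 @ unit cost 34 (adds 238)
shortest-cost path #6: 2→3→8→11→0→7 push 4 @ unit cost 39 (adds 156)
total cost = 1005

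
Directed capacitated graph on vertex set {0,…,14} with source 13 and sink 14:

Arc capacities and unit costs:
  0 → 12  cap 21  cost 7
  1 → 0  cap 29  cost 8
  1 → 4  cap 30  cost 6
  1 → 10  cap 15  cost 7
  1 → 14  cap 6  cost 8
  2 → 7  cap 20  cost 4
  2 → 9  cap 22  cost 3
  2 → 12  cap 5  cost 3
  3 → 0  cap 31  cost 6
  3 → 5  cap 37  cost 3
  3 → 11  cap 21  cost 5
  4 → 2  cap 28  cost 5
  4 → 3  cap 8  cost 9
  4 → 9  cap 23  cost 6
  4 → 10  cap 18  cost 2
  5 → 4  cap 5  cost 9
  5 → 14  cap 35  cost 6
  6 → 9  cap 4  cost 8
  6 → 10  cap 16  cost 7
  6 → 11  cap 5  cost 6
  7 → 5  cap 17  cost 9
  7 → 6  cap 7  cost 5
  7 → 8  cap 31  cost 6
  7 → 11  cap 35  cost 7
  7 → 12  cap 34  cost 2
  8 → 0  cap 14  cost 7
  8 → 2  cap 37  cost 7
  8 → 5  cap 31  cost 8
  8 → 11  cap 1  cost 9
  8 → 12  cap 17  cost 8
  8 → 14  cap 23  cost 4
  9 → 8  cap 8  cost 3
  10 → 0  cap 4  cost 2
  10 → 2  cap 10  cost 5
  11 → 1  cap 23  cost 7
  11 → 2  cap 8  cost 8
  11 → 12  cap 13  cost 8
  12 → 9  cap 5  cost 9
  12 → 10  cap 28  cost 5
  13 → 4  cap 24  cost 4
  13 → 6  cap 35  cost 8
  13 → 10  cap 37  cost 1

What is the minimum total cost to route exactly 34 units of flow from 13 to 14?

Minimum cost for 34 units: 711

shortest-cost path #1: 13→10→2→9→8→14 push 8 @ unit cost 16 (adds 128)
shortest-cost path #2: 13→10→2→7→8→14 push 2 @ unit cost 20 (adds 40)
shortest-cost path #3: 13→4→9→2→7→8→14 push 8 @ unit cost 21 (adds 168)
shortest-cost path #4: 13→4→3→5→14 push 8 @ unit cost 22 (adds 176)
shortest-cost path #5: 13→4→2→7→8→14 push 5 @ unit cost 23 (adds 115)
shortest-cost path #6: 13→4→2→7→5→14 push 3 @ unit cost 28 (adds 84)
total cost = 711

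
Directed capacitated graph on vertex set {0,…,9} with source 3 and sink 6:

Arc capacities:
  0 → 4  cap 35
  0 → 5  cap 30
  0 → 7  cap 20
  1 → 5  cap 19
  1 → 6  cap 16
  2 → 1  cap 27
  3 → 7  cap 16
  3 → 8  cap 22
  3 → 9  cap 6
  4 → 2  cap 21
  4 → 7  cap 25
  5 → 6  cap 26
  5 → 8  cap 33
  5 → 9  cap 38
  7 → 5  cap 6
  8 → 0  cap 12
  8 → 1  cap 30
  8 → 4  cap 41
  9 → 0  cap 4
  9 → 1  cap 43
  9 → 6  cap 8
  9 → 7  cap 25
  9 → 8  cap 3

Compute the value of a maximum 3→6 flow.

Maximum flow value: 34

augment #1: 3→9→6 bottleneck 6, total now 6
augment #2: 3→7→5→6 bottleneck 6, total now 12
augment #3: 3→8→1→6 bottleneck 16, total now 28
augment #4: 3→8→0→5→6 bottleneck 6, total now 34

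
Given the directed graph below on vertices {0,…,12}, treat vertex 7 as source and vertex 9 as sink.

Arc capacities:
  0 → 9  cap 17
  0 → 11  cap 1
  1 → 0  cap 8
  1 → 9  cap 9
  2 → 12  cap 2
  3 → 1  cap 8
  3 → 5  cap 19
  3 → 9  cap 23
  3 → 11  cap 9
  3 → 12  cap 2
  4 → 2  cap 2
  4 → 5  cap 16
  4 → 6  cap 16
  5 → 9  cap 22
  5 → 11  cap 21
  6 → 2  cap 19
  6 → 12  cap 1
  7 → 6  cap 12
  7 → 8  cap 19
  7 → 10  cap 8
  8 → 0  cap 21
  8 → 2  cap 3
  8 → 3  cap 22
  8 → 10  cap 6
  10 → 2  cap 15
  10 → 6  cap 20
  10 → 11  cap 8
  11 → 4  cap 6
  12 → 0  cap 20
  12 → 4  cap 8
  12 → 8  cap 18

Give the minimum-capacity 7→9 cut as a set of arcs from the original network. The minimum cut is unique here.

Min-cut arcs: {(2,12), (6,12), (7,8), (11,4)} (total capacity 28)

augment #1: 7→8→0→9 push 17
augment #2: 7→8→3→9 push 2
augment #3: 7→6→12→4→5→9 push 1
augment #4: 7→10→11→4→5→9 push 6
augment #5: 7→6→2→12→4→5→9 push 2
max flow = 28; residual-reachable set from 7 gives S-side
cut edges (S→T): {(2,12), (6,12), (7,8), (11,4)} total cap 28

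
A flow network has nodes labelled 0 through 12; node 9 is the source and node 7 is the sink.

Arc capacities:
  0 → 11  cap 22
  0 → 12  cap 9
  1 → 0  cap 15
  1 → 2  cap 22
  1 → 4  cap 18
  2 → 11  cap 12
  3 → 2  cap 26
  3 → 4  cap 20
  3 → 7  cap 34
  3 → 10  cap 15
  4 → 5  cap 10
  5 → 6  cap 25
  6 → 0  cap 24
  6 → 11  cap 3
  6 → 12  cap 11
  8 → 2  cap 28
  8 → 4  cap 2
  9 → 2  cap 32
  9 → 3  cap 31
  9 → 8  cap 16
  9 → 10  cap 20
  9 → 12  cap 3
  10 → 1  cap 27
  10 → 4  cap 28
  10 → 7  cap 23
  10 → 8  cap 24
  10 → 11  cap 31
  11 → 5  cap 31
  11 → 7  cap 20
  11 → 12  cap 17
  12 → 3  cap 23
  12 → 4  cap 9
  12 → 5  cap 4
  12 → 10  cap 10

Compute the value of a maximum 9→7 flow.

Maximum flow value: 68

augment #1: 9→3→7 bottleneck 31, total now 31
augment #2: 9→10→7 bottleneck 20, total now 51
augment #3: 9→2→11→7 bottleneck 12, total now 63
augment #4: 9→12→3→7 bottleneck 3, total now 66
augment #5: 9→8→4→5→6→11→7 bottleneck 2, total now 68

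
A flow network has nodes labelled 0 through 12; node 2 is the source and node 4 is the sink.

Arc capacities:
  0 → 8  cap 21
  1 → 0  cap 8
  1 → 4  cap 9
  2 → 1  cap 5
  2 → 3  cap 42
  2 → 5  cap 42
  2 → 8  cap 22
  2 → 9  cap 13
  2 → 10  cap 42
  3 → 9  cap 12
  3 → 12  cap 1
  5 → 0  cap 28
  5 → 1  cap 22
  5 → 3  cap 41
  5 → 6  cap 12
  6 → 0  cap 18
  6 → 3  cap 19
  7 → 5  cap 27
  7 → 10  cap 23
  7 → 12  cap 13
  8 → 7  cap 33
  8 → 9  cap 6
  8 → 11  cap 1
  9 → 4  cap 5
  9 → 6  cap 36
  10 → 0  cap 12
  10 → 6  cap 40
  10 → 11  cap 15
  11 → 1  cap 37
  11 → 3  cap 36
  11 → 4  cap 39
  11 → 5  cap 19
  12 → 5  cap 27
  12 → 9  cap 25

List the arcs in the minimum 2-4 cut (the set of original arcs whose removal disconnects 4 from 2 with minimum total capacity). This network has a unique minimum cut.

Min-cut arcs: {(1,4), (8,11), (9,4), (10,11)} (total capacity 30)

augment #1: 2→1→4 push 5
augment #2: 2→9→4 push 5
augment #3: 2→5→1→4 push 4
augment #4: 2→8→11→4 push 1
augment #5: 2→10→11→4 push 15
max flow = 30; residual-reachable set from 2 gives S-side
cut edges (S→T): {(1,4), (8,11), (9,4), (10,11)} total cap 30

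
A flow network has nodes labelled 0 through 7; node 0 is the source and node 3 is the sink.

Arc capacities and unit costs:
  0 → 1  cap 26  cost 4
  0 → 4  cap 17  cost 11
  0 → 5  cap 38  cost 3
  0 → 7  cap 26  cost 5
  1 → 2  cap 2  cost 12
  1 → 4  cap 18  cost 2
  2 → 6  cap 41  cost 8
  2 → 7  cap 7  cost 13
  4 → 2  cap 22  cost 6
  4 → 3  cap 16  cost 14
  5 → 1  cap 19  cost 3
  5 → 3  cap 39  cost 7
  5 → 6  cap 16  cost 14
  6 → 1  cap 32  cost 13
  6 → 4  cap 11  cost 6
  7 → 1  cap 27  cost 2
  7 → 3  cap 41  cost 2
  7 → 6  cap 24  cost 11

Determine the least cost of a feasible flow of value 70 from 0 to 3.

shortest-cost path #1: 0→7→3 push 26 @ unit cost 7 (adds 182)
shortest-cost path #2: 0→5→3 push 38 @ unit cost 10 (adds 380)
shortest-cost path #3: 0→1→4→3 push 6 @ unit cost 20 (adds 120)
total cost = 682

Minimum cost for 70 units: 682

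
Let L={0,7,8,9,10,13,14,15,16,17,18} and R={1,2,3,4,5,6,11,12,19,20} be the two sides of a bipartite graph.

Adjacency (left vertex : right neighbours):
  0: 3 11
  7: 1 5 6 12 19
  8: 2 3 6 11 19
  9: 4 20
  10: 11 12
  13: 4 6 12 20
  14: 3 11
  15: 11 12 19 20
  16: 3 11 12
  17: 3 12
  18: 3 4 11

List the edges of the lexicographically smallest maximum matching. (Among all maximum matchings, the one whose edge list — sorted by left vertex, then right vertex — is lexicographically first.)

|M| = 9 (so the lex-smallest maximum matching has 9 edges)
process left vertices in ascending order; for each, take the smallest-labelled available neighbour that still permits 9 edges overall, or leave it unmatched if none does
lex-smallest matching: {0-3, 7-1, 8-2, 9-20, 10-11, 13-6, 15-19, 16-12, 18-4}

Lex-smallest maximum matching: {(0,3), (7,1), (8,2), (9,20), (10,11), (13,6), (15,19), (16,12), (18,4)}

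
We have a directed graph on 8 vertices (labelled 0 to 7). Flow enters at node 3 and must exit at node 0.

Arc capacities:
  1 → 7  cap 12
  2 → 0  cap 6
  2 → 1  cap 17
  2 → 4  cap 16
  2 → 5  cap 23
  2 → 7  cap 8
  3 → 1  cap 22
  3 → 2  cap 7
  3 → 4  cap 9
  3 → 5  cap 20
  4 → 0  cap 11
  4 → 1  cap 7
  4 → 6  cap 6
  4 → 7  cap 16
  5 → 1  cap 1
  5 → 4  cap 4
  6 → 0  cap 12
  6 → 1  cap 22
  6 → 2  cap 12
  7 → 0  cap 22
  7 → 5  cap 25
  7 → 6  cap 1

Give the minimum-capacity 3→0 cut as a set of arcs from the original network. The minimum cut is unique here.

augment #1: 3→2→0 push 6
augment #2: 3→4→0 push 9
augment #3: 3→1→7→0 push 12
augment #4: 3→2→4→0 push 1
augment #5: 3→5→4→0 push 1
augment #6: 3→5→4→6→0 push 3
max flow = 32; residual-reachable set from 3 gives S-side
cut edges (S→T): {(1,7), (3,2), (3,4), (5,4)} total cap 32

Min-cut arcs: {(1,7), (3,2), (3,4), (5,4)} (total capacity 32)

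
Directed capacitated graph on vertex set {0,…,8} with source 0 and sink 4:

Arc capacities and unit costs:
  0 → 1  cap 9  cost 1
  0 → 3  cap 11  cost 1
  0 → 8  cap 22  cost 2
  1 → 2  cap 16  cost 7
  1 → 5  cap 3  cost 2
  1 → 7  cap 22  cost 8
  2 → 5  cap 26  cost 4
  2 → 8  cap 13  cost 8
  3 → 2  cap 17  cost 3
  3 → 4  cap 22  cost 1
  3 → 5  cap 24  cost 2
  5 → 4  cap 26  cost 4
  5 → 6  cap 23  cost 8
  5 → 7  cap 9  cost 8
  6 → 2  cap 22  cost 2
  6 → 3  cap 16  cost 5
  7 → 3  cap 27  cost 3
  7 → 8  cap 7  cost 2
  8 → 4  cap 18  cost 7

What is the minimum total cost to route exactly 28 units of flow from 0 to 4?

Minimum cost for 28 units: 169

shortest-cost path #1: 0→3→4 push 11 @ unit cost 2 (adds 22)
shortest-cost path #2: 0→1→5→4 push 3 @ unit cost 7 (adds 21)
shortest-cost path #3: 0→8→4 push 14 @ unit cost 9 (adds 126)
total cost = 169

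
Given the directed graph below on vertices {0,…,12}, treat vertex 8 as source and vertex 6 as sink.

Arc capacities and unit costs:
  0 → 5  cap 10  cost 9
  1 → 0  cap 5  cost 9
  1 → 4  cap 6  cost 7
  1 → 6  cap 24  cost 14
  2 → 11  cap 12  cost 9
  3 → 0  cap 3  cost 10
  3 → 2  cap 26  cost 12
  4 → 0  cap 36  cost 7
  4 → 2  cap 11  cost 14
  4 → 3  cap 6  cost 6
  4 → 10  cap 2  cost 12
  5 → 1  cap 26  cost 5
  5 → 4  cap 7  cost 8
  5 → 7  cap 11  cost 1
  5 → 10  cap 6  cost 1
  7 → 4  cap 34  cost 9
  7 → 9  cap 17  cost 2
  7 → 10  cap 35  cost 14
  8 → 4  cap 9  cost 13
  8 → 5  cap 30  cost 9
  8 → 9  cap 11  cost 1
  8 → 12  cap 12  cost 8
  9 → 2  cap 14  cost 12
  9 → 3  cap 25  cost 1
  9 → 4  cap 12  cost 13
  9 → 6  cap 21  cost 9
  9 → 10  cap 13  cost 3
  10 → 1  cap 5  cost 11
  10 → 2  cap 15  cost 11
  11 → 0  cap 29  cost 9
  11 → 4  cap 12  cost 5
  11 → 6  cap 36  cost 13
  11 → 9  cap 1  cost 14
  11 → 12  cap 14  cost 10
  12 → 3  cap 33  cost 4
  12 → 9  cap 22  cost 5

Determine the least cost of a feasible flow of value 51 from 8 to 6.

shortest-cost path #1: 8→9→6 push 11 @ unit cost 10 (adds 110)
shortest-cost path #2: 8→5→7→9→6 push 10 @ unit cost 21 (adds 210)
shortest-cost path #3: 8→5→1→6 push 20 @ unit cost 28 (adds 560)
shortest-cost path #4: 8→12→9→7→5→1→6 push 4 @ unit cost 29 (adds 116)
shortest-cost path #5: 8→12→9→7→5→10→2→11→6 push 6 @ unit cost 44 (adds 264)
total cost = 1260

Minimum cost for 51 units: 1260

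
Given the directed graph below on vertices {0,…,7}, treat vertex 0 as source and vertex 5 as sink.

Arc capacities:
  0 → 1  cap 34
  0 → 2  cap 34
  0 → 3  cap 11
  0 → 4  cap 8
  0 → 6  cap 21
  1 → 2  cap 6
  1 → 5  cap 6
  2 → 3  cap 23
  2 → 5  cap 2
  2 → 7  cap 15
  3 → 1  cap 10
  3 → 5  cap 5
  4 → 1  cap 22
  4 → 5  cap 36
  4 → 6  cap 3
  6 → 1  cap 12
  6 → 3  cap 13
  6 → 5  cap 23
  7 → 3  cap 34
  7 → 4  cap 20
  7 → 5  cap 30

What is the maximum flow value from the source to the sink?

augment #1: 0→1→5 bottleneck 6, total now 6
augment #2: 0→2→5 bottleneck 2, total now 8
augment #3: 0→3→5 bottleneck 5, total now 13
augment #4: 0→4→5 bottleneck 8, total now 21
augment #5: 0→6→5 bottleneck 21, total now 42
augment #6: 0→2→7→5 bottleneck 15, total now 57

Maximum flow value: 57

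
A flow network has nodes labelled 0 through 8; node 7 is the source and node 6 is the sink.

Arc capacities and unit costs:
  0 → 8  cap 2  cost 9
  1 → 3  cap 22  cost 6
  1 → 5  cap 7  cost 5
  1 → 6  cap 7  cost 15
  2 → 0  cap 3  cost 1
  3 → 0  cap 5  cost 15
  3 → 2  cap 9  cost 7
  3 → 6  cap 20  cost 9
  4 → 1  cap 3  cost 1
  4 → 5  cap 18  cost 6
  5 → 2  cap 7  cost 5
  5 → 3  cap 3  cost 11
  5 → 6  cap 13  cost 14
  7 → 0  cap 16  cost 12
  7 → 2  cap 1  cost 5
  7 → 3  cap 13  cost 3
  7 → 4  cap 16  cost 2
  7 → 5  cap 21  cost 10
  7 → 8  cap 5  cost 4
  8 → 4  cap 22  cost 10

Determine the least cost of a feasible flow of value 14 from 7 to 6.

Minimum cost for 14 units: 174

shortest-cost path #1: 7→3→6 push 13 @ unit cost 12 (adds 156)
shortest-cost path #2: 7→4→1→6 push 1 @ unit cost 18 (adds 18)
total cost = 174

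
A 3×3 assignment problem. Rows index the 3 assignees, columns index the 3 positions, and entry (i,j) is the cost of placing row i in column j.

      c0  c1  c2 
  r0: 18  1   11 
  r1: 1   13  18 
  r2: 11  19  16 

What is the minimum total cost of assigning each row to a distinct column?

optimal assignment: row0→col1 (cost 1), row1→col0 (cost 1), row2→col2 (cost 16)
total = 1 + 1 + 16 = 18

Minimum assignment cost: 18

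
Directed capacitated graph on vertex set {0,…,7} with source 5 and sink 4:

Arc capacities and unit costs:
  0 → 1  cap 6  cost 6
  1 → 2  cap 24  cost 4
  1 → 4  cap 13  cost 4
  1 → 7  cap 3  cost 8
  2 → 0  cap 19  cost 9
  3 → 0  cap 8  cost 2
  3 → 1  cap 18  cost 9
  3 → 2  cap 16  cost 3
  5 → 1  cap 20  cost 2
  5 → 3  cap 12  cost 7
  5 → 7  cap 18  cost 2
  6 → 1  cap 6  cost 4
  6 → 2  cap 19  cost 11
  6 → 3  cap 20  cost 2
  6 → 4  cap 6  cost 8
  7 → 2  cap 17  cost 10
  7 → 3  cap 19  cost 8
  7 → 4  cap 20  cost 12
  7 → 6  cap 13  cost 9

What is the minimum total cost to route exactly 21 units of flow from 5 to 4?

Minimum cost for 21 units: 190

shortest-cost path #1: 5→1→4 push 13 @ unit cost 6 (adds 78)
shortest-cost path #2: 5→7→4 push 8 @ unit cost 14 (adds 112)
total cost = 190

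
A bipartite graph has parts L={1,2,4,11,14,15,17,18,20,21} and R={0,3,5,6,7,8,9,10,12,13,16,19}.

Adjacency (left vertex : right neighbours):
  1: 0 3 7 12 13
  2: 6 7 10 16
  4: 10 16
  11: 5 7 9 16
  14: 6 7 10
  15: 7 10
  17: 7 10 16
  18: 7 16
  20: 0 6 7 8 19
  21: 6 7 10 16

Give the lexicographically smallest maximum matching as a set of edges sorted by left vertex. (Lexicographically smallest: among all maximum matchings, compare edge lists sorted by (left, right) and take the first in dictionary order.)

|M| = 7 (so the lex-smallest maximum matching has 7 edges)
process left vertices in ascending order; for each, take the smallest-labelled available neighbour that still permits 7 edges overall, or leave it unmatched if none does
lex-smallest matching: {1-0, 2-6, 4-10, 11-5, 14-7, 17-16, 20-8}

Lex-smallest maximum matching: {(1,0), (2,6), (4,10), (11,5), (14,7), (17,16), (20,8)}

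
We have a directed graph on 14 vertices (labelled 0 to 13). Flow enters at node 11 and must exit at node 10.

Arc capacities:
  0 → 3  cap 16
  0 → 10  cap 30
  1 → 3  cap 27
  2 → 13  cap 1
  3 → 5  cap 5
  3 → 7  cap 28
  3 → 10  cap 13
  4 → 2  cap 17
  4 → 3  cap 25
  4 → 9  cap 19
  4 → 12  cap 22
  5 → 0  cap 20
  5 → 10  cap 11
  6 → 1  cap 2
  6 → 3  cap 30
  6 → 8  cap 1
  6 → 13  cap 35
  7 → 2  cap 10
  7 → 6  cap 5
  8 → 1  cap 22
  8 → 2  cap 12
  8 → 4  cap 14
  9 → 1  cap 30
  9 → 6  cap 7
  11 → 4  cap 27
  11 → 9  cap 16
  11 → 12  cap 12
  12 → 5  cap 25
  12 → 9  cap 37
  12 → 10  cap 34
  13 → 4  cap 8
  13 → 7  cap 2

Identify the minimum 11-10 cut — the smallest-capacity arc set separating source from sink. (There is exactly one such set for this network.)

augment #1: 11→12→10 push 12
augment #2: 11→4→3→10 push 13
augment #3: 11→4→12→10 push 14
augment #4: 11→9→1→3→5→10 push 5
augment #5: 11→9→1→3→4→12→10 push 8
max flow = 52; residual-reachable set from 11 gives S-side
cut edges (S→T): {(3,5), (3,10), (4,12), (11,12)} total cap 52

Min-cut arcs: {(3,5), (3,10), (4,12), (11,12)} (total capacity 52)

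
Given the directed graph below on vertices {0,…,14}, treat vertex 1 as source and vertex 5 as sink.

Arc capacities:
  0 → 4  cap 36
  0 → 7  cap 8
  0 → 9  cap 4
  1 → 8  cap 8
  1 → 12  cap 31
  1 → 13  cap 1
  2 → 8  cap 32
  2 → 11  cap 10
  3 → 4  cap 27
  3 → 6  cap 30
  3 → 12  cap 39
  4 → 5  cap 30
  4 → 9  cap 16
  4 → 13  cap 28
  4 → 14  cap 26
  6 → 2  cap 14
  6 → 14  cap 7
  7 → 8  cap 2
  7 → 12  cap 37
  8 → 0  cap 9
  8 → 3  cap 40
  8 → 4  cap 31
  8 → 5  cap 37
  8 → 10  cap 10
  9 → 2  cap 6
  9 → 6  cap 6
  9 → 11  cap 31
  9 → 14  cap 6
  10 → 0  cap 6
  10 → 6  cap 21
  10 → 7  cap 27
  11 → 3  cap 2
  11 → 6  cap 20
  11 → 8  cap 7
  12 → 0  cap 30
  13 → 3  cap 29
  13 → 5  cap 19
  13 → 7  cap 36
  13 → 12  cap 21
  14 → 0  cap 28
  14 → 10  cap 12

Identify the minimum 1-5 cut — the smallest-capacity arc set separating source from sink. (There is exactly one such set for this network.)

augment #1: 1→8→5 push 8
augment #2: 1→13→5 push 1
augment #3: 1→12→0→4→5 push 30
max flow = 39; residual-reachable set from 1 gives S-side
cut edges (S→T): {(1,8), (1,13), (12,0)} total cap 39

Min-cut arcs: {(1,8), (1,13), (12,0)} (total capacity 39)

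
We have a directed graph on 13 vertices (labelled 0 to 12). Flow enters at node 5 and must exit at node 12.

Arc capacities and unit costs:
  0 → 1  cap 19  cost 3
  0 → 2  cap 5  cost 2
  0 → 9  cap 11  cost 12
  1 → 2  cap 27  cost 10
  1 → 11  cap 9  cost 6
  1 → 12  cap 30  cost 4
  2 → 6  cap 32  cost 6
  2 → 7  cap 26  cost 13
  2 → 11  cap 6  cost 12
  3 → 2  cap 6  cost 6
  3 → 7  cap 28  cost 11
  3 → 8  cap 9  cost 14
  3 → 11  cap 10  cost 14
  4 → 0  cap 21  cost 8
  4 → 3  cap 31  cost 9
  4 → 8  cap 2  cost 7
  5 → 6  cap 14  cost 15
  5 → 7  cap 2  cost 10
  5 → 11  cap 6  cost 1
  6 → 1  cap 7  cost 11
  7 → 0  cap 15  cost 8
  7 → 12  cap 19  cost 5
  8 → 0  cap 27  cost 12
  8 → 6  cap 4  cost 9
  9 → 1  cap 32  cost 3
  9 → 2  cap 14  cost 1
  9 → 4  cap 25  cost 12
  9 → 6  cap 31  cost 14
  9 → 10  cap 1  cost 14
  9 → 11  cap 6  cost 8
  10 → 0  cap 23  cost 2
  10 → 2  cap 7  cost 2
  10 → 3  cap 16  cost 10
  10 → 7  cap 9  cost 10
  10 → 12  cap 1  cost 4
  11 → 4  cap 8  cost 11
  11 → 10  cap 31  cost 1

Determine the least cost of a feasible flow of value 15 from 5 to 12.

shortest-cost path #1: 5→11→10→12 push 1 @ unit cost 6 (adds 6)
shortest-cost path #2: 5→11→10→0→1→12 push 5 @ unit cost 11 (adds 55)
shortest-cost path #3: 5→7→12 push 2 @ unit cost 15 (adds 30)
shortest-cost path #4: 5→6→1→12 push 7 @ unit cost 30 (adds 210)
total cost = 301

Minimum cost for 15 units: 301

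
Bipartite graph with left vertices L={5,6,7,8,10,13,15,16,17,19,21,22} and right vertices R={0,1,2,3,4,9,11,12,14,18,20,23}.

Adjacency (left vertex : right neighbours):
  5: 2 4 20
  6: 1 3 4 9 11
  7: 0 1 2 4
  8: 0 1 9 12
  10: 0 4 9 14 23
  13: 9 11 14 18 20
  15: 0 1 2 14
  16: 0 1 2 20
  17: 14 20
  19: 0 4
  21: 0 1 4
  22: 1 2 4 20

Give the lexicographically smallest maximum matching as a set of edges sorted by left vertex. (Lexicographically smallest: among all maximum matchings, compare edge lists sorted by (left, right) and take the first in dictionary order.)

|M| = 10 (so the lex-smallest maximum matching has 10 edges)
process left vertices in ascending order; for each, take the smallest-labelled available neighbour that still permits 10 edges overall, or leave it unmatched if none does
lex-smallest matching: {5-2, 6-3, 7-0, 8-9, 10-23, 13-11, 15-1, 16-20, 17-14, 19-4}

Lex-smallest maximum matching: {(5,2), (6,3), (7,0), (8,9), (10,23), (13,11), (15,1), (16,20), (17,14), (19,4)}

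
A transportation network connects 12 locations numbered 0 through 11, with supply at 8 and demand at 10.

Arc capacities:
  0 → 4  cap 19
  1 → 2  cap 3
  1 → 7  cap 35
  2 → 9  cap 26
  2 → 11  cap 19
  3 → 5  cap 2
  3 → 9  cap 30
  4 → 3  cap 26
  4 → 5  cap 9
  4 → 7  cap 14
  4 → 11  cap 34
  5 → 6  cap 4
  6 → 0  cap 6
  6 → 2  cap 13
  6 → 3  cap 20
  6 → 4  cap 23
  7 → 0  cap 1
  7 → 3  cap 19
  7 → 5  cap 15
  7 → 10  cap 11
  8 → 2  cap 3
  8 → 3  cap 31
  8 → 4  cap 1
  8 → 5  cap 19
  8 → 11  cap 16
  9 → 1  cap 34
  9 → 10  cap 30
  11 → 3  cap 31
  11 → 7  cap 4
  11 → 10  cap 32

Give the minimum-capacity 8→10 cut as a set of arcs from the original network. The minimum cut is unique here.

augment #1: 8→11→10 push 16
augment #2: 8→2→9→10 push 3
augment #3: 8→3→9→10 push 27
augment #4: 8→4→7→10 push 1
augment #5: 8→3→9→1→7→10 push 3
augment #6: 8→5→6→2→11→10 push 4
max flow = 54; residual-reachable set from 8 gives S-side
cut edges (S→T): {(3,9), (5,6), (8,2), (8,4), (8,11)} total cap 54

Min-cut arcs: {(3,9), (5,6), (8,2), (8,4), (8,11)} (total capacity 54)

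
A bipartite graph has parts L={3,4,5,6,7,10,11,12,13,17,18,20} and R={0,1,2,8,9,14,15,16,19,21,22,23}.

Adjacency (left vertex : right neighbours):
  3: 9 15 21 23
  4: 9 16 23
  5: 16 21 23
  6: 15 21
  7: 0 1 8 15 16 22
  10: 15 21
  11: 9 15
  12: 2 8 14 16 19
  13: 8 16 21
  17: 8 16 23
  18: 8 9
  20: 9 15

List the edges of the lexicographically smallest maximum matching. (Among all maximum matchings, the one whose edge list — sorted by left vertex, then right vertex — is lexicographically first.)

Lex-smallest maximum matching: {(3,9), (4,16), (5,21), (6,15), (7,0), (12,2), (13,8), (17,23)}

|M| = 8 (so the lex-smallest maximum matching has 8 edges)
process left vertices in ascending order; for each, take the smallest-labelled available neighbour that still permits 8 edges overall, or leave it unmatched if none does
lex-smallest matching: {3-9, 4-16, 5-21, 6-15, 7-0, 12-2, 13-8, 17-23}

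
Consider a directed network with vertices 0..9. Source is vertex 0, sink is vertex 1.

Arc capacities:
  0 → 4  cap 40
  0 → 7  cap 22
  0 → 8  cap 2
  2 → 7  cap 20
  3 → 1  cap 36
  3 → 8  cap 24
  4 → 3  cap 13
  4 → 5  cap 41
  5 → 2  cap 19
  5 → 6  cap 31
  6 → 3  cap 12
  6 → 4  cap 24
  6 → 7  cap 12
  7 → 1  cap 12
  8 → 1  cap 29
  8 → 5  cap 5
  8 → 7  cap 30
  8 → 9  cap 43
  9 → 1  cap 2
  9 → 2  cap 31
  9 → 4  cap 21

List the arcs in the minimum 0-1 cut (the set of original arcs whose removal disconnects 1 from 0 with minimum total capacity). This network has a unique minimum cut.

augment #1: 0→7→1 push 12
augment #2: 0→8→1 push 2
augment #3: 0→4→3→1 push 13
augment #4: 0→4→5→6→3→1 push 12
max flow = 39; residual-reachable set from 0 gives S-side
cut edges (S→T): {(0,8), (4,3), (6,3), (7,1)} total cap 39

Min-cut arcs: {(0,8), (4,3), (6,3), (7,1)} (total capacity 39)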